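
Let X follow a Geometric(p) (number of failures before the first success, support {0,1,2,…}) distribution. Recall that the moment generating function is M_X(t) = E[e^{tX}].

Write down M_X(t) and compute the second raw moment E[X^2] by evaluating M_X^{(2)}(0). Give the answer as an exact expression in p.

M_X(t) = p/(-(1 - p)*e^(t) + 1)
M′(t) = (-p^2*e^(t) + p*e^(t))/(p^2*e^(2*t) - 2*p*e^(2*t) + 2*p*e^(t) + e^(2*t) - 2*e^(t) + 1)

E[X^2] = M′′(0) = 1 - 3/p + 2/p^2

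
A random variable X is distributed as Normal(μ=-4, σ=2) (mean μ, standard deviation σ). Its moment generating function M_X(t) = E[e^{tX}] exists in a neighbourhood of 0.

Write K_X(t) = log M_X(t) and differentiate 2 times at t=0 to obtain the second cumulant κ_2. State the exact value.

κ_2 = K^(2)(0) = 4

M_X(t) = e^(2*t^2 - 4*t)
K_X(t) = log M_X(t) = 2*t^2 - 4*t
K^(2)(t) = 4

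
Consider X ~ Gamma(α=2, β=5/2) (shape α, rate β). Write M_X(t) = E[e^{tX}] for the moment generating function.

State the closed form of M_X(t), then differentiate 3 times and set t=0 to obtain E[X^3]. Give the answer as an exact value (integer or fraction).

M_X(t) = 25/(4*(5/2 - t)^2)
dM/dt = -100/(8*t^3 - 60*t^2 + 150*t - 125)
d^2M/dt^2 = 600/(16*t^4 - 160*t^3 + 600*t^2 - 1000*t + 625)
d^3M/dt^3 = -4800/(32*t^5 - 400*t^4 + 2000*t^3 - 5000*t^2 + 6250*t - 3125)

E[X^3] = d^3M/dt^3 |_{t=0} = 192/125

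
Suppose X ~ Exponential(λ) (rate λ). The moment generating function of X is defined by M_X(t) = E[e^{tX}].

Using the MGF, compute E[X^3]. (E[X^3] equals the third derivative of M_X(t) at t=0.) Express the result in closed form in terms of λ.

M_X(t) = λ/(λ - t)
D^3[M](t) = 6*λ/(λ^4 - 4*λ^3*t + 6*λ^2*t^2 - 4*λ*t^3 + t^4)

E[X^3] = D^3[M](0) = 6/λ^3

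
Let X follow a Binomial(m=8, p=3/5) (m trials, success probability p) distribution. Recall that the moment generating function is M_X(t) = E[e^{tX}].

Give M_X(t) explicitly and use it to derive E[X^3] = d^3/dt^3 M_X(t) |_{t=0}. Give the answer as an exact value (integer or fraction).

E[X^3] = M′′′(0) = 17232/125

M_X(t) = (3*e^(t)/5 + 2/5)^8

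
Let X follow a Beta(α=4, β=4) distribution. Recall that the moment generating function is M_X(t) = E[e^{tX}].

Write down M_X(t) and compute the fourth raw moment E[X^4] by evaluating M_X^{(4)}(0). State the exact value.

E[X^4] = d^4M/dt^4 |_{t=0} = 7/66

M_X(t) = ₁F₁(4; 8; t)
dM/dt = ₁F₁(5; 9; t)/2
d^2M/dt^2 = 5*₁F₁(6; 10; t)/18
d^3M/dt^3 = ₁F₁(7; 11; t)/6
d^4M/dt^4 = 7*₁F₁(8; 12; t)/66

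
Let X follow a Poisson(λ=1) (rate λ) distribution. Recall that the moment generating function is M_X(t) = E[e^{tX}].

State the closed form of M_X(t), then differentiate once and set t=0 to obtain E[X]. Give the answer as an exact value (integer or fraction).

E[X] = D[M](0) = 1

M_X(t) = e^(e^(t) - 1)
D[M](t) = e^(-1)*e^(t)*e^(e^(t))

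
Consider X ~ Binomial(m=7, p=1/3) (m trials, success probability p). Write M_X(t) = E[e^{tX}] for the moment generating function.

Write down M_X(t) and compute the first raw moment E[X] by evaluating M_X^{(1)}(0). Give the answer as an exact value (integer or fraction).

E[X] = dM/dt |_{t=0} = 7/3

M_X(t) = (e^(t)/3 + 2/3)^7
dM/dt = 7*e^(7*t)/2187 + 28*e^(6*t)/729 + 140*e^(5*t)/729 + 1120*e^(4*t)/2187 + 560*e^(3*t)/729 + 448*e^(2*t)/729 + 448*e^(t)/2187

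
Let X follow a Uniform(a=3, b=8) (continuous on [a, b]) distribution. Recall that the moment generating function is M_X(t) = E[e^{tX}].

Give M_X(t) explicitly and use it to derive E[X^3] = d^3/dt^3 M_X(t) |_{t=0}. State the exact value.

E[X^3] = M^(3)(0) = 803/4

M_X(t) = (e^(8*t) - e^(3*t))/(5*t)
M^(3)(t) = (512*t^3*e^(8*t) - 27*t^3*e^(3*t) - 192*t^2*e^(8*t) + 27*t^2*e^(3*t) + 48*t*e^(8*t) - 18*t*e^(3*t) - 6*e^(8*t) + 6*e^(3*t))/(5*t^4)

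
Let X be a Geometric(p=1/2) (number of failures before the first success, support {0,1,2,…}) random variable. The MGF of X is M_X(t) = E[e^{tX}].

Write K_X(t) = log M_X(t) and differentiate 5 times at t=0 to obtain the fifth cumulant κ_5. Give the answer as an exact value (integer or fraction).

κ_5 = K^(5)(0) = 150

M_X(t) = 1/(2*(1 - e^(t)/2))
K_X(t) = log M_X(t) = -log(1 - e^(t)/2) - log(2)
K^(5)(t) = (-2*e^(4*t) - 44*e^(3*t) - 88*e^(2*t) - 16*e^(t))/(e^(5*t) - 10*e^(4*t) + 40*e^(3*t) - 80*e^(2*t) + 80*e^(t) - 32)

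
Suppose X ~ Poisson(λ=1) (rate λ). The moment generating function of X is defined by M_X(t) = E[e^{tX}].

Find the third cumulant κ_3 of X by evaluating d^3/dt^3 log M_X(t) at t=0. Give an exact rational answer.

M_X(t) = e^(e^(t) - 1)
K_X(t) = log M_X(t) = e^(t) - 1
D^3[K](t) = e^(t)

κ_3 = D^3[K](0) = 1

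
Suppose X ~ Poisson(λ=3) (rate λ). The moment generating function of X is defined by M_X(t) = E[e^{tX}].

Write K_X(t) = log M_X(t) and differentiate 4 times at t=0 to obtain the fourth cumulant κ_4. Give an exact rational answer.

κ_4 = K′′′′(0) = 3

M_X(t) = e^(3*e^(t) - 3)
K_X(t) = log M_X(t) = 3*e^(t) - 3
K′(t) = 3*e^(t)
K′′(t) = 3*e^(t)
K′′′(t) = 3*e^(t)
K′′′′(t) = 3*e^(t)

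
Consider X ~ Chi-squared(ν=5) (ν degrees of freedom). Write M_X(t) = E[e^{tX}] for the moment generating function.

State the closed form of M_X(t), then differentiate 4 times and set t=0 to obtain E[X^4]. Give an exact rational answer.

M_X(t) = (1 - 2*t)^(-5/2)
D^4[M](t) = 3465/(64*t^6*√(1 - 2*t) - 192*t^5*√(1 - 2*t) + 240*t^4*√(1 - 2*t) - 160*t^3*√(1 - 2*t) + 60*t^2*√(1 - 2*t) - 12*t*√(1 - 2*t) + √(1 - 2*t))

E[X^4] = D^4[M](0) = 3465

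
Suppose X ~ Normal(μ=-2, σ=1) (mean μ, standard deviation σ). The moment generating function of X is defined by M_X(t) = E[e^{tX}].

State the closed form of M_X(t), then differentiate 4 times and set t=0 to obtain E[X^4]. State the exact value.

E[X^4] = M′′′′(0) = 43

M_X(t) = e^(t^2/2 - 2*t)
M′(t) = t*e^(-2*t)*e^(t^2/2) - 2*e^(-2*t)*e^(t^2/2)
M′′(t) = (t^2*e^(t^2/2) - 4*t*e^(t^2/2) + 5*e^(t^2/2))*e^(-2*t)
M′′′(t) = (t^3*e^(t^2/2) - 6*t^2*e^(t^2/2) + 15*t*e^(t^2/2) - 14*e^(t^2/2))*e^(-2*t)
M′′′′(t) = (t^4*e^(t^2/2) - 8*t^3*e^(t^2/2) + 30*t^2*e^(t^2/2) - 56*t*e^(t^2/2) + 43*e^(t^2/2))*e^(-2*t)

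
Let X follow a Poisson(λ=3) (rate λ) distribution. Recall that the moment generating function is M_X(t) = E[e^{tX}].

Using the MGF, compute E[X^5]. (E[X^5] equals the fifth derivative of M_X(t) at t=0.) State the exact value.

M_X(t) = e^(3*e^(t) - 3)
M′(t) = 3*e^(-3)*e^(t)*e^(3*e^(t))
M′′(t) = (9*e^(2*t)*e^(3*e^(t)) + 3*e^(t)*e^(3*e^(t)))*e^(-3)
M′′′(t) = (27*e^(3*t)*e^(3*e^(t)) + 27*e^(2*t)*e^(3*e^(t)) + 3*e^(t)*e^(3*e^(t)))*e^(-3)
M′′′′(t) = (81*e^(4*t)*e^(3*e^(t)) + 162*e^(3*t)*e^(3*e^(t)) + 63*e^(2*t)*e^(3*e^(t)) + 3*e^(t)*e^(3*e^(t)))*e^(-3)
M′′′′′(t) = (243*e^(5*t)*e^(3*e^(t)) + 810*e^(4*t)*e^(3*e^(t)) + 675*e^(3*t)*e^(3*e^(t)) + 135*e^(2*t)*e^(3*e^(t)) + 3*e^(t)*e^(3*e^(t)))*e^(-3)

E[X^5] = M′′′′′(0) = 1866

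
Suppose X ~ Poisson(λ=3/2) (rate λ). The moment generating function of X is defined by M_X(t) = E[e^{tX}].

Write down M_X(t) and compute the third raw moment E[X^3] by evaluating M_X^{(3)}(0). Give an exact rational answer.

M_X(t) = e^(3*e^(t)/2 - 3/2)
M^(3)(t) = (27*e^(3*t)*e^(3*e^(t)/2) + 54*e^(2*t)*e^(3*e^(t)/2) + 12*e^(t)*e^(3*e^(t)/2))*e^(-3/2)/8

E[X^3] = M^(3)(0) = 93/8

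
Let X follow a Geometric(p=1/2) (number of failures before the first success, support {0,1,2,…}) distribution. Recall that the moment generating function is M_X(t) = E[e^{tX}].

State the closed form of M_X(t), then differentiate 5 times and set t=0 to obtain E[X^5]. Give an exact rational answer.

E[X^5] = d^5M/dt^5 |_{t=0} = 541

M_X(t) = 1/(2*(1 - e^(t)/2))
dM/dt = e^(t)/(e^(2*t) - 4*e^(t) + 4)
d^2M/dt^2 = (-e^(2*t) - 2*e^(t))/(e^(3*t) - 6*e^(2*t) + 12*e^(t) - 8)
d^3M/dt^3 = (e^(3*t) + 8*e^(2*t) + 4*e^(t))/(e^(4*t) - 8*e^(3*t) + 24*e^(2*t) - 32*e^(t) + 16)
d^4M/dt^4 = (-e^(4*t) - 22*e^(3*t) - 44*e^(2*t) - 8*e^(t))/(e^(5*t) - 10*e^(4*t) + 40*e^(3*t) - 80*e^(2*t) + 80*e^(t) - 32)
d^5M/dt^5 = (e^(5*t) + 52*e^(4*t) + 264*e^(3*t) + 208*e^(2*t) + 16*e^(t))/(e^(6*t) - 12*e^(5*t) + 60*e^(4*t) - 160*e^(3*t) + 240*e^(2*t) - 192*e^(t) + 64)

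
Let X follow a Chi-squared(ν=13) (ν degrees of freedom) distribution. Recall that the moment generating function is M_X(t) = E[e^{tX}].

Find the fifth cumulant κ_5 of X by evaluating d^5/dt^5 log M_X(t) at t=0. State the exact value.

κ_5 = D^5[K](0) = 4992

M_X(t) = (1 - 2*t)^(-13/2)
K_X(t) = log M_X(t) = -13*log(1 - 2*t)/2
D^5[K](t) = -4992/(32*t^5 - 80*t^4 + 80*t^3 - 40*t^2 + 10*t - 1)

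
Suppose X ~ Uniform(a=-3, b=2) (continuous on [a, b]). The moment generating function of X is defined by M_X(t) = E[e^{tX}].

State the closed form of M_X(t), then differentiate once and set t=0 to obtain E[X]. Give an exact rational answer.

M_X(t) = (e^(2*t) - e^(-3*t))/(5*t)
D[M](t) = (2*t*e^(5*t) + 3*t - e^(5*t) + 1)*e^(-3*t)/(5*t^2)

E[X] = D[M](0) = -1/2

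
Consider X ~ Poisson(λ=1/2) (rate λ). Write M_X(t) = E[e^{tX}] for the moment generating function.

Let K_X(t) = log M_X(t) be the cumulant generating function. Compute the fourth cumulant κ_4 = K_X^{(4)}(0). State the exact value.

κ_4 = D^4[K](0) = 1/2

M_X(t) = e^(e^(t)/2 - 1/2)
K_X(t) = log M_X(t) = e^(t)/2 - 1/2
D^4[K](t) = e^(t)/2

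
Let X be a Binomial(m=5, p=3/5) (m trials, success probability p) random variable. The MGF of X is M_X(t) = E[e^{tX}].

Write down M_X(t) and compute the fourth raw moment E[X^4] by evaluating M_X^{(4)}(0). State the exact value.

E[X^4] = M^(4)(0) = 18339/125

M_X(t) = (3*e^(t)/5 + 2/5)^5
M^(4)(t) = 243*e^(5*t)/5 + 41472*e^(4*t)/625 + 17496*e^(3*t)/625 + 2304*e^(2*t)/625 + 48*e^(t)/625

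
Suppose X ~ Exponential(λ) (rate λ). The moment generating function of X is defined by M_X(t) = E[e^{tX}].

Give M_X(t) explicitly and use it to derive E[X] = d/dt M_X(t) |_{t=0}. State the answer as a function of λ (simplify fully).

M_X(t) = λ/(λ - t)
M′(t) = λ/(λ^2 - 2*λ*t + t^2)

E[X] = M′(0) = 1/λ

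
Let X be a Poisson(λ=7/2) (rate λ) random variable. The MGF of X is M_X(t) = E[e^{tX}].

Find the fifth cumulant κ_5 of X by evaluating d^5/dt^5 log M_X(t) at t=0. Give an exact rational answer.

M_X(t) = e^(7*e^(t)/2 - 7/2)
K_X(t) = log M_X(t) = 7*e^(t)/2 - 7/2
D^5[K](t) = 7*e^(t)/2

κ_5 = D^5[K](0) = 7/2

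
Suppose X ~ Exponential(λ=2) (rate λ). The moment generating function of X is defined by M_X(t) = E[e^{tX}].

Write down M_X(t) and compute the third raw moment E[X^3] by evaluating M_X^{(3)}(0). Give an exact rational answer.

E[X^3] = D^3[M](0) = 3/4

M_X(t) = 2/(2 - t)
D^3[M](t) = 12/(t^4 - 8*t^3 + 24*t^2 - 32*t + 16)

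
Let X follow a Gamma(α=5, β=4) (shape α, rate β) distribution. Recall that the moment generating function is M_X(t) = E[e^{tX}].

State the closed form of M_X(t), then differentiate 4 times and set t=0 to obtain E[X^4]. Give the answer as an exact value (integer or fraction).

M_X(t) = 1024/(4 - t)^5
M^(4)(t) = -1720320/(t^9 - 36*t^8 + 576*t^7 - 5376*t^6 + 32256*t^5 - 129024*t^4 + 344064*t^3 - 589824*t^2 + 589824*t - 262144)

E[X^4] = M^(4)(0) = 105/16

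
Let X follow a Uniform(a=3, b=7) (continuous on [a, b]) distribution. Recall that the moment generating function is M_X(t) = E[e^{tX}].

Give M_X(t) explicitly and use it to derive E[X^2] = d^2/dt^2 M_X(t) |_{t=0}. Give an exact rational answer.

E[X^2] = M′′(0) = 79/3

M_X(t) = (e^(7*t) - e^(3*t))/(4*t)
M′(t) = (7*t*e^(7*t) - 3*t*e^(3*t) - e^(7*t) + e^(3*t))/(4*t^2)
M′′(t) = (49*t^2*e^(7*t) - 9*t^2*e^(3*t) - 14*t*e^(7*t) + 6*t*e^(3*t) + 2*e^(7*t) - 2*e^(3*t))/(4*t^3)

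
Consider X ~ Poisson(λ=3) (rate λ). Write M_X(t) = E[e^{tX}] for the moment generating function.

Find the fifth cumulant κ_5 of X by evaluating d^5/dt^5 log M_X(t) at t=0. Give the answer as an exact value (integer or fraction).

M_X(t) = e^(3*e^(t) - 3)
K_X(t) = log M_X(t) = 3*e^(t) - 3
dK/dt = 3*e^(t)
d^2K/dt^2 = 3*e^(t)
d^3K/dt^3 = 3*e^(t)
d^4K/dt^4 = 3*e^(t)
d^5K/dt^5 = 3*e^(t)

κ_5 = d^5K/dt^5 |_{t=0} = 3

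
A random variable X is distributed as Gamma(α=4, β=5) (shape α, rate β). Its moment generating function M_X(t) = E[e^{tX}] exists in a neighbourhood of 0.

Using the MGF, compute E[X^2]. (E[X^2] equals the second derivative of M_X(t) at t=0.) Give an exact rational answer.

M_X(t) = 625/(5 - t)^4
M′(t) = -2500/(t^5 - 25*t^4 + 250*t^3 - 1250*t^2 + 3125*t - 3125)
M′′(t) = 12500/(t^6 - 30*t^5 + 375*t^4 - 2500*t^3 + 9375*t^2 - 18750*t + 15625)

E[X^2] = M′′(0) = 4/5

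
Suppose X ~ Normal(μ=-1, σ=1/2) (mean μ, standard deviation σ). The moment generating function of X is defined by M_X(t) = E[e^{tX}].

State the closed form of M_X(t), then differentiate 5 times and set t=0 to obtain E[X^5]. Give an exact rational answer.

E[X^5] = D^5[M](0) = -71/16

M_X(t) = e^(t^2/8 - t)
D^5[M](t) = (t^5*e^(t^2/8) - 20*t^4*e^(t^2/8) + 200*t^3*e^(t^2/8) - 1120*t^2*e^(t^2/8) + 3440*t*e^(t^2/8) - 4544*e^(t^2/8))*e^(-t)/1024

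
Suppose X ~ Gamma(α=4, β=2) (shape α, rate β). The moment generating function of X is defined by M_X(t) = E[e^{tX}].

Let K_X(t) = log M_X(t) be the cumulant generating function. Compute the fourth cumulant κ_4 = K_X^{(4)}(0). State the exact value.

κ_4 = d^4K/dt^4 |_{t=0} = 3/2

M_X(t) = 16/(2 - t)^4
K_X(t) = log M_X(t) = -4*log(2 - t) + 4*log(2)
dK/dt = -4/(t - 2)
d^2K/dt^2 = 4/(t^2 - 4*t + 4)
d^3K/dt^3 = -8/(t^3 - 6*t^2 + 12*t - 8)
d^4K/dt^4 = 24/(t^4 - 8*t^3 + 24*t^2 - 32*t + 16)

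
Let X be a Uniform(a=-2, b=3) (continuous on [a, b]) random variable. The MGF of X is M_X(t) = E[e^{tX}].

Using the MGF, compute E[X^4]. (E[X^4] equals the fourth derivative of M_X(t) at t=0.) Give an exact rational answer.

E[X^4] = d^4M/dt^4 |_{t=0} = 11

M_X(t) = (e^(3*t) - e^(-2*t))/(5*t)
dM/dt = (3*t*e^(5*t) + 2*t - e^(5*t) + 1)*e^(-2*t)/(5*t^2)
d^2M/dt^2 = (9*t^2*e^(5*t) - 4*t^2 - 6*t*e^(5*t) - 4*t + 2*e^(5*t) - 2)*e^(-2*t)/(5*t^3)
d^3M/dt^3 = (27*t^3*e^(5*t) + 8*t^3 - 27*t^2*e^(5*t) + 12*t^2 + 18*t*e^(5*t) + 12*t - 6*e^(5*t) + 6)*e^(-2*t)/(5*t^4)
d^4M/dt^4 = (81*t^4*e^(5*t) - 16*t^4 - 108*t^3*e^(5*t) - 32*t^3 + 108*t^2*e^(5*t) - 48*t^2 - 72*t*e^(5*t) - 48*t + 24*e^(5*t) - 24)*e^(-2*t)/(5*t^5)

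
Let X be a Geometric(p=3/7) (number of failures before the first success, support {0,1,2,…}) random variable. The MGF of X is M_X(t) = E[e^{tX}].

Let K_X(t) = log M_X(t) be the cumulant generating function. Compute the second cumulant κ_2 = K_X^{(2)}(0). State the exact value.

κ_2 = K′′(0) = 28/9

M_X(t) = 3/(7*(1 - 4*e^(t)/7))
K_X(t) = log M_X(t) = -log(1 - 4*e^(t)/7) - log(7) + log(3)
K′(t) = -4*e^(t)/(4*e^(t) - 7)
K′′(t) = 28*e^(t)/(16*e^(2*t) - 56*e^(t) + 49)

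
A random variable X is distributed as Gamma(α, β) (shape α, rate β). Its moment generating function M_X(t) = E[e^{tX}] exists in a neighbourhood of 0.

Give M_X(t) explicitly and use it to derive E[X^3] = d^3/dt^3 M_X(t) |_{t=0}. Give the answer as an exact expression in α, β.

M_X(t) = (β/(β - t))^α
dM/dt = -α*β^α*(1/(β - t))^α/(-β + t)
d^2M/dt^2 = (α^2*β^α*(1/(β - t))^α + α*β^α*(1/(β - t))^α)/(β^2 - 2*β*t + t^2)
d^3M/dt^3 = (-α^3*β^α*(1/(β - t))^α - 3*α^2*β^α*(1/(β - t))^α - 2*α*β^α*(1/(β - t))^α)/(-β^3 + 3*β^2*t - 3*β*t^2 + t^3)

E[X^3] = d^3M/dt^3 |_{t=0} = α*(α^2 + 3*α + 2)/β^3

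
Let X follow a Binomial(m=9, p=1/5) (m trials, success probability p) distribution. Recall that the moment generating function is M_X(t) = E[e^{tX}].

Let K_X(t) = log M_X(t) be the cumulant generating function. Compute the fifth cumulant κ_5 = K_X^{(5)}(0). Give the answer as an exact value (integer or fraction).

M_X(t) = (e^(t)/5 + 4/5)^9
K_X(t) = log M_X(t) = 9*log(e^(t)/5 + 4/5)
K′(t) = 9*e^(t)/(e^(t) + 4)
K′′(t) = 36*e^(t)/(e^(2*t) + 8*e^(t) + 16)
K′′′(t) = (-36*e^(2*t) + 144*e^(t))/(e^(3*t) + 12*e^(2*t) + 48*e^(t) + 64)
K′′′′(t) = (36*e^(3*t) - 576*e^(2*t) + 576*e^(t))/(e^(4*t) + 16*e^(3*t) + 96*e^(2*t) + 256*e^(t) + 256)
K′′′′′(t) = (-36*e^(4*t) + 1584*e^(3*t) - 6336*e^(2*t) + 2304*e^(t))/(e^(5*t) + 20*e^(4*t) + 160*e^(3*t) + 640*e^(2*t) + 1280*e^(t) + 1024)

κ_5 = K′′′′′(0) = -2484/3125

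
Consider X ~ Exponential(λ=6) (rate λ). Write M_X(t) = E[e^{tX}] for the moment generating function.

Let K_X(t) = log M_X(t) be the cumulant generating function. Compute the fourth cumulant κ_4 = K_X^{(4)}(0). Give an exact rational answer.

M_X(t) = 6/(6 - t)
K_X(t) = log M_X(t) = -log(6 - t) + log(6)
K^(4)(t) = 6/(t^4 - 24*t^3 + 216*t^2 - 864*t + 1296)

κ_4 = K^(4)(0) = 1/216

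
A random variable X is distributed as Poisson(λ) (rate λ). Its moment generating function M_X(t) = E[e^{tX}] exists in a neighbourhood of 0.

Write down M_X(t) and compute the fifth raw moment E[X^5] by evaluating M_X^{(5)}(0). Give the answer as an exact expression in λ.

M_X(t) = e^(λ*(e^(t) - 1))
dM/dt = λ*e^(-λ)*e^(t)*e^(λ*e^(t))
d^2M/dt^2 = (λ^2*e^(2*t)*e^(λ*e^(t)) + λ*e^(t)*e^(λ*e^(t)))*e^(-λ)
d^3M/dt^3 = (λ^3*e^(3*t)*e^(λ*e^(t)) + 3*λ^2*e^(2*t)*e^(λ*e^(t)) + λ*e^(t)*e^(λ*e^(t)))*e^(-λ)
d^4M/dt^4 = (λ^4*e^(4*t)*e^(λ*e^(t)) + 6*λ^3*e^(3*t)*e^(λ*e^(t)) + 7*λ^2*e^(2*t)*e^(λ*e^(t)) + λ*e^(t)*e^(λ*e^(t)))*e^(-λ)
d^5M/dt^5 = (λ^5*e^(5*t)*e^(λ*e^(t)) + 10*λ^4*e^(4*t)*e^(λ*e^(t)) + 25*λ^3*e^(3*t)*e^(λ*e^(t)) + 15*λ^2*e^(2*t)*e^(λ*e^(t)) + λ*e^(t)*e^(λ*e^(t)))*e^(-λ)

E[X^5] = d^5M/dt^5 |_{t=0} = λ*(λ^4 + 10*λ^3 + 25*λ^2 + 15*λ + 1)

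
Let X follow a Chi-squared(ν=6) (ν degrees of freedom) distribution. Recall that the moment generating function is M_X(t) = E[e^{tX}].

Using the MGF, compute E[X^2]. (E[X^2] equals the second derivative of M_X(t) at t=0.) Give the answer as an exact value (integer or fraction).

M_X(t) = (1 - 2*t)^(-3)
M^(2)(t) = -48/(32*t^5 - 80*t^4 + 80*t^3 - 40*t^2 + 10*t - 1)

E[X^2] = M^(2)(0) = 48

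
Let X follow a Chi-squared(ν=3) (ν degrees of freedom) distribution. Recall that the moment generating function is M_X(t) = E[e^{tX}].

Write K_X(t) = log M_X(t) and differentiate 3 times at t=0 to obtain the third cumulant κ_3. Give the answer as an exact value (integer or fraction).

κ_3 = D^3[K](0) = 24

M_X(t) = (1 - 2*t)^(-3/2)
K_X(t) = log M_X(t) = -3*log(1 - 2*t)/2
D^3[K](t) = -24/(8*t^3 - 12*t^2 + 6*t - 1)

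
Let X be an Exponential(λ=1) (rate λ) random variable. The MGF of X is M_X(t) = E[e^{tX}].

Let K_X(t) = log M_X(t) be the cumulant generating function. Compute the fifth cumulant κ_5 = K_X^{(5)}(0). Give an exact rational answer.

M_X(t) = 1/(1 - t)
K_X(t) = log M_X(t) = -log(1 - t)
K^(5)(t) = -24/(t^5 - 5*t^4 + 10*t^3 - 10*t^2 + 5*t - 1)

κ_5 = K^(5)(0) = 24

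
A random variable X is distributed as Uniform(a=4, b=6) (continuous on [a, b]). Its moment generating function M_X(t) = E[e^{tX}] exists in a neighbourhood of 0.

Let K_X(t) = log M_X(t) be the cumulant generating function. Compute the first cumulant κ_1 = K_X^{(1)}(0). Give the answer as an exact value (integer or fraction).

M_X(t) = (e^(6*t) - e^(4*t))/(2*t)
K_X(t) = log M_X(t) = -log(t) + log(e^(6*t) - e^(4*t)) - log(2)
K′(t) = (6*t*e^(2*t) - 4*t - e^(2*t) + 1)/(t*e^(2*t) - t)

κ_1 = K′(0) = 5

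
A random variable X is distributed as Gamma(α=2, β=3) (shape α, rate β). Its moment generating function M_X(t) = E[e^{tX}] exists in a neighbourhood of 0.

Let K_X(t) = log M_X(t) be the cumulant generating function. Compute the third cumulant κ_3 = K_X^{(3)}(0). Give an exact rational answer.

M_X(t) = 9/(3 - t)^2
K_X(t) = log M_X(t) = -2*log(3 - t) + 2*log(3)
K′(t) = -2/(t - 3)
K′′(t) = 2/(t^2 - 6*t + 9)
K′′′(t) = -4/(t^3 - 9*t^2 + 27*t - 27)

κ_3 = K′′′(0) = 4/27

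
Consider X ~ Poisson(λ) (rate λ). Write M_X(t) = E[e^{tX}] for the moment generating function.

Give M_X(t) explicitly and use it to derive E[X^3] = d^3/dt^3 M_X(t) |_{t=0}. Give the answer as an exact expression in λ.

E[X^3] = d^3M/dt^3 |_{t=0} = λ*(λ^2 + 3*λ + 1)

M_X(t) = e^(λ*(e^(t) - 1))
dM/dt = λ*e^(-λ)*e^(t)*e^(λ*e^(t))
d^2M/dt^2 = (λ^2*e^(2*t)*e^(λ*e^(t)) + λ*e^(t)*e^(λ*e^(t)))*e^(-λ)
d^3M/dt^3 = (λ^3*e^(3*t)*e^(λ*e^(t)) + 3*λ^2*e^(2*t)*e^(λ*e^(t)) + λ*e^(t)*e^(λ*e^(t)))*e^(-λ)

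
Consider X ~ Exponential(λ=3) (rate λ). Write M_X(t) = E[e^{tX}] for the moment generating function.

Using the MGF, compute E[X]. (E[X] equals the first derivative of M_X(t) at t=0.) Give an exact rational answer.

E[X] = M^(1)(0) = 1/3

M_X(t) = 3/(3 - t)
M^(1)(t) = 3/(t^2 - 6*t + 9)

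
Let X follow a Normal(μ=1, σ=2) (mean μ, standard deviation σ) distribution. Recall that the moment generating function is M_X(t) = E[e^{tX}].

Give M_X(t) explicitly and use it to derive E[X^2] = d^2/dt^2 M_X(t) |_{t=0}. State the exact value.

M_X(t) = e^(2*t^2 + t)
dM/dt = 4*t*e^(t)*e^(2*t^2) + e^(t)*e^(2*t^2)
d^2M/dt^2 = 16*t^2*e^(t)*e^(2*t^2) + 8*t*e^(t)*e^(2*t^2) + 5*e^(t)*e^(2*t^2)

E[X^2] = d^2M/dt^2 |_{t=0} = 5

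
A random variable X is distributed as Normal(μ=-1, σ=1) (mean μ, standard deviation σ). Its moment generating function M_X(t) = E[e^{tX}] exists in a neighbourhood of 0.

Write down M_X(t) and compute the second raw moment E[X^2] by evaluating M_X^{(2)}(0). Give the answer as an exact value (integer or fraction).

E[X^2] = d^2M/dt^2 |_{t=0} = 2

M_X(t) = e^(t^2/2 - t)
dM/dt = t*e^(-t)*e^(t^2/2) - e^(-t)*e^(t^2/2)
d^2M/dt^2 = (t^2*e^(t^2/2) - 2*t*e^(t^2/2) + 2*e^(t^2/2))*e^(-t)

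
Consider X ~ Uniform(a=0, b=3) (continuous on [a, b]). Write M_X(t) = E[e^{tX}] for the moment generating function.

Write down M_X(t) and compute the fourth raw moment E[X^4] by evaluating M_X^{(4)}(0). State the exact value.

M_X(t) = (e^(3*t) - 1)/(3*t)
D^4[M](t) = (27*t^4*e^(3*t) - 36*t^3*e^(3*t) + 36*t^2*e^(3*t) - 24*t*e^(3*t) + 8*e^(3*t) - 8)/t^5

E[X^4] = D^4[M](0) = 81/5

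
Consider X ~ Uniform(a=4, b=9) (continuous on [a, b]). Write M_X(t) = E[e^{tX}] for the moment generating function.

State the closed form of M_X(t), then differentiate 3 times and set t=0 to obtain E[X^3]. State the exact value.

E[X^3] = M^(3)(0) = 1261/4

M_X(t) = (e^(9*t) - e^(4*t))/(5*t)
M^(3)(t) = (729*t^3*e^(9*t) - 64*t^3*e^(4*t) - 243*t^2*e^(9*t) + 48*t^2*e^(4*t) + 54*t*e^(9*t) - 24*t*e^(4*t) - 6*e^(9*t) + 6*e^(4*t))/(5*t^4)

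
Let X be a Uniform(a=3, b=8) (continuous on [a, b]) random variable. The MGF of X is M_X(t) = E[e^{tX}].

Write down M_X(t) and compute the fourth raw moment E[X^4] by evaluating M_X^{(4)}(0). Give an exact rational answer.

E[X^4] = M^(4)(0) = 1301

M_X(t) = (e^(8*t) - e^(3*t))/(5*t)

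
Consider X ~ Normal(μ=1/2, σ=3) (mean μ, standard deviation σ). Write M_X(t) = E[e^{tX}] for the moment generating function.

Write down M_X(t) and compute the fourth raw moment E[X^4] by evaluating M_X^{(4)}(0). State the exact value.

E[X^4] = d^4M/dt^4 |_{t=0} = 4105/16

M_X(t) = e^(9*t^2/2 + t/2)
dM/dt = 9*t*e^(t/2)*e^(9*t^2/2) + e^(t/2)*e^(9*t^2/2)/2
d^2M/dt^2 = 81*t^2*e^(t/2)*e^(9*t^2/2) + 9*t*e^(t/2)*e^(9*t^2/2) + 37*e^(t/2)*e^(9*t^2/2)/4
d^3M/dt^3 = 729*t^3*e^(t/2)*e^(9*t^2/2) + 243*t^2*e^(t/2)*e^(9*t^2/2)/2 + 999*t*e^(t/2)*e^(9*t^2/2)/4 + 109*e^(t/2)*e^(9*t^2/2)/8
d^4M/dt^4 = 6561*t^4*e^(t/2)*e^(9*t^2/2) + 1458*t^3*e^(t/2)*e^(9*t^2/2) + 8991*t^2*e^(t/2)*e^(9*t^2/2)/2 + 981*t*e^(t/2)*e^(9*t^2/2)/2 + 4105*e^(t/2)*e^(9*t^2/2)/16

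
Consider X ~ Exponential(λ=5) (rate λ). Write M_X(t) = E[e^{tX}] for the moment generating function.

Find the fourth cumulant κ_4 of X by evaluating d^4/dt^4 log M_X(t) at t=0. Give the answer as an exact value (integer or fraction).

κ_4 = K^(4)(0) = 6/625

M_X(t) = 5/(5 - t)
K_X(t) = log M_X(t) = -log(5 - t) + log(5)
K^(4)(t) = 6/(t^4 - 20*t^3 + 150*t^2 - 500*t + 625)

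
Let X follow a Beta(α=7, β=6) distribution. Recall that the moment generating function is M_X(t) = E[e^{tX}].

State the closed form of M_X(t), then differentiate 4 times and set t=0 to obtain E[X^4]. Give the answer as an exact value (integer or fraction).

M_X(t) = ₁F₁(7; 13; t)
dM/dt = 7*₁F₁(8; 14; t)/13
d^2M/dt^2 = 4*₁F₁(9; 15; t)/13
d^3M/dt^3 = 12*₁F₁(10; 16; t)/65
d^4M/dt^4 = 3*₁F₁(11; 17; t)/26

E[X^4] = d^4M/dt^4 |_{t=0} = 3/26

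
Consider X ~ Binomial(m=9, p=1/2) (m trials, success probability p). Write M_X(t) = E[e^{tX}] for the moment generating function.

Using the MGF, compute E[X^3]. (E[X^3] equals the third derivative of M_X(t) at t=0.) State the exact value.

M_X(t) = (e^(t)/2 + 1/2)^9
dM/dt = 9*e^(9*t)/512 + 9*e^(8*t)/64 + 63*e^(7*t)/128 + 63*e^(6*t)/64 + 315*e^(5*t)/256 + 63*e^(4*t)/64 + 63*e^(3*t)/128 + 9*e^(2*t)/64 + 9*e^(t)/512
d^2M/dt^2 = 81*e^(9*t)/512 + 9*e^(8*t)/8 + 441*e^(7*t)/128 + 189*e^(6*t)/32 + 1575*e^(5*t)/256 + 63*e^(4*t)/16 + 189*e^(3*t)/128 + 9*e^(2*t)/32 + 9*e^(t)/512
d^3M/dt^3 = 729*e^(9*t)/512 + 9*e^(8*t) + 3087*e^(7*t)/128 + 567*e^(6*t)/16 + 7875*e^(5*t)/256 + 63*e^(4*t)/4 + 567*e^(3*t)/128 + 9*e^(2*t)/16 + 9*e^(t)/512

E[X^3] = d^3M/dt^3 |_{t=0} = 243/2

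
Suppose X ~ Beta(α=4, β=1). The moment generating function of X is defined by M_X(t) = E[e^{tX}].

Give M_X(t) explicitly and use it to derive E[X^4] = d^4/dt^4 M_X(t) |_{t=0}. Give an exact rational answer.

E[X^4] = M′′′′(0) = 1/2

M_X(t) = ₁F₁(4; 5; t)
M′(t) = 4*₁F₁(5; 6; t)/5
M′′(t) = 2*₁F₁(6; 7; t)/3
M′′′(t) = 4*₁F₁(7; 8; t)/7
M′′′′(t) = ₁F₁(8; 9; t)/2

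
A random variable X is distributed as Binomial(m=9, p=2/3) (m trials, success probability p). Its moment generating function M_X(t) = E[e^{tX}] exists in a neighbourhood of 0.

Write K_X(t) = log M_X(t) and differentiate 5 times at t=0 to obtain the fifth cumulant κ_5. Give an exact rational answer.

κ_5 = K′′′′′(0) = 10/9

M_X(t) = (2*e^(t)/3 + 1/3)^9
K_X(t) = log M_X(t) = 9*log(2*e^(t)/3 + 1/3)
K′(t) = 18*e^(t)/(2*e^(t) + 1)
K′′(t) = 18*e^(t)/(4*e^(2*t) + 4*e^(t) + 1)
K′′′(t) = (-36*e^(2*t) + 18*e^(t))/(8*e^(3*t) + 12*e^(2*t) + 6*e^(t) + 1)
K′′′′(t) = (72*e^(3*t) - 144*e^(2*t) + 18*e^(t))/(16*e^(4*t) + 32*e^(3*t) + 24*e^(2*t) + 8*e^(t) + 1)
K′′′′′(t) = (-144*e^(4*t) + 792*e^(3*t) - 396*e^(2*t) + 18*e^(t))/(32*e^(5*t) + 80*e^(4*t) + 80*e^(3*t) + 40*e^(2*t) + 10*e^(t) + 1)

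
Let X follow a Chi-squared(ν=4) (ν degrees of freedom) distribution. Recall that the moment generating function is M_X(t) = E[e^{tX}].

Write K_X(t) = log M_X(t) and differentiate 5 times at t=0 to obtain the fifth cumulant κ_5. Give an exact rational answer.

κ_5 = K^(5)(0) = 1536

M_X(t) = (1 - 2*t)^(-2)
K_X(t) = log M_X(t) = -2*log(1 - 2*t)
K^(5)(t) = -1536/(32*t^5 - 80*t^4 + 80*t^3 - 40*t^2 + 10*t - 1)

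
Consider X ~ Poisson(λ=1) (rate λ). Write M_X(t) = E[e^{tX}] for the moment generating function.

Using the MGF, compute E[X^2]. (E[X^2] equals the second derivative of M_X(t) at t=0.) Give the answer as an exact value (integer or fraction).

E[X^2] = D^2[M](0) = 2

M_X(t) = e^(e^(t) - 1)
D^2[M](t) = (e^(2*t)*e^(e^(t)) + e^(t)*e^(e^(t)))*e^(-1)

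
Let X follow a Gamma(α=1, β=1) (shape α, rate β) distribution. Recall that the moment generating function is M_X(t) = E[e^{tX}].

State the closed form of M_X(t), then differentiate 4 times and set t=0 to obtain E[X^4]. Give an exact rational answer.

E[X^4] = D^4[M](0) = 24

M_X(t) = 1/(1 - t)
D^4[M](t) = -24/(t^5 - 5*t^4 + 10*t^3 - 10*t^2 + 5*t - 1)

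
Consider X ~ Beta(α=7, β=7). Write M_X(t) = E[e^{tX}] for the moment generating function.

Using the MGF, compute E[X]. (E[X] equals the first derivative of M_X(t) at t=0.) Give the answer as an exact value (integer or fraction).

E[X] = M^(1)(0) = 1/2

M_X(t) = ₁F₁(7; 14; t)
M^(1)(t) = ₁F₁(8; 15; t)/2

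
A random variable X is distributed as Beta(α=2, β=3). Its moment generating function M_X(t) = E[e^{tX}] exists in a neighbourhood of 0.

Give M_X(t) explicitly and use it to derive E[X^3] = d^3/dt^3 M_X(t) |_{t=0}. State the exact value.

M_X(t) = ₁F₁(2; 5; t)
M^(3)(t) = 4*₁F₁(5; 8; t)/35

E[X^3] = M^(3)(0) = 4/35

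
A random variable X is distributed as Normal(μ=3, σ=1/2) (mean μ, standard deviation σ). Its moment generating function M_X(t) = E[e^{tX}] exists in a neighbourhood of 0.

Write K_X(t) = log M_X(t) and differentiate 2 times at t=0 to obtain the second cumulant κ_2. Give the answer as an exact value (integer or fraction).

κ_2 = K^(2)(0) = 1/4

M_X(t) = e^(t^2/8 + 3*t)
K_X(t) = log M_X(t) = t^2/8 + 3*t
K^(2)(t) = 1/4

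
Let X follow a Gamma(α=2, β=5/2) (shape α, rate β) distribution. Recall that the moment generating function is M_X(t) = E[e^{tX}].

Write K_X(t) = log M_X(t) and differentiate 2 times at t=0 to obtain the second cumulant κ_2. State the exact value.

M_X(t) = 25/(4*(5/2 - t)^2)
K_X(t) = log M_X(t) = -2*log(5/2 - t) - 2*log(2) + 2*log(5)
K′(t) = -4/(2*t - 5)
K′′(t) = 8/(4*t^2 - 20*t + 25)

κ_2 = K′′(0) = 8/25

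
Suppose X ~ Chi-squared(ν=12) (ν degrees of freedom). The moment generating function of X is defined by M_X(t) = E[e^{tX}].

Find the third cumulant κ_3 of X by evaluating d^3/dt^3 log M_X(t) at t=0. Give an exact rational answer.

κ_3 = K′′′(0) = 96

M_X(t) = (1 - 2*t)^(-6)
K_X(t) = log M_X(t) = -6*log(1 - 2*t)
K′(t) = -12/(2*t - 1)
K′′(t) = 24/(4*t^2 - 4*t + 1)
K′′′(t) = -96/(8*t^3 - 12*t^2 + 6*t - 1)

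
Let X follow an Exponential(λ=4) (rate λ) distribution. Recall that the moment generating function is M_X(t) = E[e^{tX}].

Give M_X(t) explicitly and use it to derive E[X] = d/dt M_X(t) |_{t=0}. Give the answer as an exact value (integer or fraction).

E[X] = D[M](0) = 1/4

M_X(t) = 4/(4 - t)
D[M](t) = 4/(t^2 - 8*t + 16)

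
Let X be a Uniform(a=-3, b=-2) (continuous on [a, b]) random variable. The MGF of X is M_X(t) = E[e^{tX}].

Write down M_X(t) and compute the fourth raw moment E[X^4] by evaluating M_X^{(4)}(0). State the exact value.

M_X(t) = (e^(-2*t) - e^(-3*t))/t
D^4[M](t) = (16*t^4*e^(t) - 81*t^4 + 32*t^3*e^(t) - 108*t^3 + 48*t^2*e^(t) - 108*t^2 + 48*t*e^(t) - 72*t + 24*e^(t) - 24)*e^(-3*t)/t^5

E[X^4] = D^4[M](0) = 211/5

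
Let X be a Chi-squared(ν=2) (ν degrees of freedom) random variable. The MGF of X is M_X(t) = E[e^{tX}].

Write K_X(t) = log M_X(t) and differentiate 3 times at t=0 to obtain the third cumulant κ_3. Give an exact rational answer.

M_X(t) = 1/(1 - 2*t)
K_X(t) = log M_X(t) = -log(1 - 2*t)
D^3[K](t) = -16/(8*t^3 - 12*t^2 + 6*t - 1)

κ_3 = D^3[K](0) = 16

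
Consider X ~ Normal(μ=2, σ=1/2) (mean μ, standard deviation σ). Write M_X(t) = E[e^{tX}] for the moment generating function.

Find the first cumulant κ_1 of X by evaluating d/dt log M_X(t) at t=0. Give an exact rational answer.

κ_1 = dK/dt |_{t=0} = 2

M_X(t) = e^(t^2/8 + 2*t)
K_X(t) = log M_X(t) = t^2/8 + 2*t
dK/dt = t/4 + 2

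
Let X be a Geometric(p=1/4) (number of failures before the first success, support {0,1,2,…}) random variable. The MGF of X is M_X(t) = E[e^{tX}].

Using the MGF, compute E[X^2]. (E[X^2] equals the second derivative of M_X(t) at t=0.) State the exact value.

M_X(t) = 1/(4*(1 - 3*e^(t)/4))
D^2[M](t) = (-9*e^(2*t) - 12*e^(t))/(27*e^(3*t) - 108*e^(2*t) + 144*e^(t) - 64)

E[X^2] = D^2[M](0) = 21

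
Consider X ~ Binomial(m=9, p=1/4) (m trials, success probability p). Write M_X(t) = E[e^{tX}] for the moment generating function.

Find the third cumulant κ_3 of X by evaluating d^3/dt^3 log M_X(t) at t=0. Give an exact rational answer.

κ_3 = K′′′(0) = 27/32

M_X(t) = (e^(t)/4 + 3/4)^9
K_X(t) = log M_X(t) = 9*log(e^(t)/4 + 3/4)
K′(t) = 9*e^(t)/(e^(t) + 3)
K′′(t) = 27*e^(t)/(e^(2*t) + 6*e^(t) + 9)
K′′′(t) = (-27*e^(2*t) + 81*e^(t))/(e^(3*t) + 9*e^(2*t) + 27*e^(t) + 27)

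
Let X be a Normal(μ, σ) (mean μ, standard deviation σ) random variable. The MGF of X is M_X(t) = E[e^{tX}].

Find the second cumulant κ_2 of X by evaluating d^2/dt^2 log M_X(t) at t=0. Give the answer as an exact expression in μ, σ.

M_X(t) = e^(μ*t + σ^2*t^2/2)
K_X(t) = log M_X(t) = μ*t + σ^2*t^2/2
dK/dt = μ + σ^2*t
d^2K/dt^2 = σ^2

κ_2 = d^2K/dt^2 |_{t=0} = σ^2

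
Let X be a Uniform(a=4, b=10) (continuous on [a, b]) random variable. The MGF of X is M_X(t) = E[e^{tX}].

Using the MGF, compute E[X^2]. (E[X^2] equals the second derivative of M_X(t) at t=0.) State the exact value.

E[X^2] = M′′(0) = 52

M_X(t) = (e^(10*t) - e^(4*t))/(6*t)
M′(t) = (10*t*e^(10*t) - 4*t*e^(4*t) - e^(10*t) + e^(4*t))/(6*t^2)
M′′(t) = (50*t^2*e^(10*t) - 8*t^2*e^(4*t) - 10*t*e^(10*t) + 4*t*e^(4*t) + e^(10*t) - e^(4*t))/(3*t^3)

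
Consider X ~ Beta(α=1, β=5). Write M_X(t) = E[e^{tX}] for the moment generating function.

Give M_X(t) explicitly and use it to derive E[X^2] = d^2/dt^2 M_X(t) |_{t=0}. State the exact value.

M_X(t) = ₁F₁(1; 6; t)
dM/dt = ₁F₁(2; 7; t)/6
d^2M/dt^2 = ₁F₁(3; 8; t)/21

E[X^2] = d^2M/dt^2 |_{t=0} = 1/21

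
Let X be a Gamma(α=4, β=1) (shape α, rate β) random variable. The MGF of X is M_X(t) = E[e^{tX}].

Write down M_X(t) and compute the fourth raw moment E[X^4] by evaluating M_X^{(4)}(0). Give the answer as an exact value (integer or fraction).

M_X(t) = (1 - t)^(-4)
dM/dt = -4/(t^5 - 5*t^4 + 10*t^3 - 10*t^2 + 5*t - 1)
d^2M/dt^2 = 20/(t^6 - 6*t^5 + 15*t^4 - 20*t^3 + 15*t^2 - 6*t + 1)
d^3M/dt^3 = -120/(t^7 - 7*t^6 + 21*t^5 - 35*t^4 + 35*t^3 - 21*t^2 + 7*t - 1)
d^4M/dt^4 = 840/(t^8 - 8*t^7 + 28*t^6 - 56*t^5 + 70*t^4 - 56*t^3 + 28*t^2 - 8*t + 1)

E[X^4] = d^4M/dt^4 |_{t=0} = 840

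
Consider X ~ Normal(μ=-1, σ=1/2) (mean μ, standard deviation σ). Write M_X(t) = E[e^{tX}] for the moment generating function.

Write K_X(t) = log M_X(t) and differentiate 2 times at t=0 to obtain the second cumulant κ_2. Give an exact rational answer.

M_X(t) = e^(t^2/8 - t)
K_X(t) = log M_X(t) = t^2/8 - t
dK/dt = t/4 - 1
d^2K/dt^2 = 1/4

κ_2 = d^2K/dt^2 |_{t=0} = 1/4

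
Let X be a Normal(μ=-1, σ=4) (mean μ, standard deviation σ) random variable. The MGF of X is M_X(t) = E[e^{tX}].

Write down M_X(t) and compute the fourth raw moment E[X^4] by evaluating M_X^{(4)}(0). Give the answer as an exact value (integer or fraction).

M_X(t) = e^(8*t^2 - t)
M′(t) = 16*t*e^(-t)*e^(8*t^2) - e^(-t)*e^(8*t^2)
M′′(t) = (256*t^2*e^(8*t^2) - 32*t*e^(8*t^2) + 17*e^(8*t^2))*e^(-t)
M′′′(t) = (4096*t^3*e^(8*t^2) - 768*t^2*e^(8*t^2) + 816*t*e^(8*t^2) - 49*e^(8*t^2))*e^(-t)
M′′′′(t) = (65536*t^4*e^(8*t^2) - 16384*t^3*e^(8*t^2) + 26112*t^2*e^(8*t^2) - 3136*t*e^(8*t^2) + 865*e^(8*t^2))*e^(-t)

E[X^4] = M′′′′(0) = 865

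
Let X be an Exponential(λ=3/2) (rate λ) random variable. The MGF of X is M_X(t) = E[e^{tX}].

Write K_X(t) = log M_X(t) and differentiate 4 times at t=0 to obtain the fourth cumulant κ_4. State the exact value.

κ_4 = D^4[K](0) = 32/27

M_X(t) = 3/(2*(3/2 - t))
K_X(t) = log M_X(t) = -log(3/2 - t) - log(2) + log(3)
D^4[K](t) = 96/(16*t^4 - 96*t^3 + 216*t^2 - 216*t + 81)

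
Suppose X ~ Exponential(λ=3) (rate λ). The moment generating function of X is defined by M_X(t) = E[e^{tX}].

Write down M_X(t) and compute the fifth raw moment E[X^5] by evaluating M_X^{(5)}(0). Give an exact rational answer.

E[X^5] = D^5[M](0) = 40/81

M_X(t) = 3/(3 - t)
D^5[M](t) = 360/(t^6 - 18*t^5 + 135*t^4 - 540*t^3 + 1215*t^2 - 1458*t + 729)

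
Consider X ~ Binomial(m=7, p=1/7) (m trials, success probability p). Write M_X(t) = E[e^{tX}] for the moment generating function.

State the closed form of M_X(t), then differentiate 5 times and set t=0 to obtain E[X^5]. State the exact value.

E[X^5] = M^(5)(0) = 78781/2401

M_X(t) = (e^(t)/7 + 6/7)^7
M^(5)(t) = e^(7*t)/49 + 46656*e^(6*t)/117649 + 337500*e^(5*t)/117649 + 1105920*e^(4*t)/117649 + 1574640*e^(3*t)/117649 + 746496*e^(2*t)/117649 + 46656*e^(t)/117649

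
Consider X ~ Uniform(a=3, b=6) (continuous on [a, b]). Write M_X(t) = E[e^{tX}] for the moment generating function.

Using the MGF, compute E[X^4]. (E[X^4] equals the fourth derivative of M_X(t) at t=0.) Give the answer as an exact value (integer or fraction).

M_X(t) = (e^(6*t) - e^(3*t))/(3*t)

E[X^4] = D^4[M](0) = 2511/5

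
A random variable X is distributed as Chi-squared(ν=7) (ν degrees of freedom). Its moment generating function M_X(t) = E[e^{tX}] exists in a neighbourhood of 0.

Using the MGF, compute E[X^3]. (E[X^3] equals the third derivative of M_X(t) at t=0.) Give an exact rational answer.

E[X^3] = D^3[M](0) = 693

M_X(t) = (1 - 2*t)^(-7/2)
D^3[M](t) = 693/(64*t^6*√(1 - 2*t) - 192*t^5*√(1 - 2*t) + 240*t^4*√(1 - 2*t) - 160*t^3*√(1 - 2*t) + 60*t^2*√(1 - 2*t) - 12*t*√(1 - 2*t) + √(1 - 2*t))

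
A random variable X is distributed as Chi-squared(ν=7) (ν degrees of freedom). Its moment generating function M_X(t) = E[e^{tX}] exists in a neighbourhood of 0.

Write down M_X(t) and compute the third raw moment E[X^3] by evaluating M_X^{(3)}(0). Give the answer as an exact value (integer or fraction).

M_X(t) = (1 - 2*t)^(-7/2)
M^(3)(t) = 693/(64*t^6*√(1 - 2*t) - 192*t^5*√(1 - 2*t) + 240*t^4*√(1 - 2*t) - 160*t^3*√(1 - 2*t) + 60*t^2*√(1 - 2*t) - 12*t*√(1 - 2*t) + √(1 - 2*t))

E[X^3] = M^(3)(0) = 693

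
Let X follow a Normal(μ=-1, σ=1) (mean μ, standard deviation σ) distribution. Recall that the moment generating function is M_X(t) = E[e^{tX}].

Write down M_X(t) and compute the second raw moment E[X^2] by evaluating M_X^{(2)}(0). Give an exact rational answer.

E[X^2] = D^2[M](0) = 2

M_X(t) = e^(t^2/2 - t)
D^2[M](t) = (t^2*e^(t^2/2) - 2*t*e^(t^2/2) + 2*e^(t^2/2))*e^(-t)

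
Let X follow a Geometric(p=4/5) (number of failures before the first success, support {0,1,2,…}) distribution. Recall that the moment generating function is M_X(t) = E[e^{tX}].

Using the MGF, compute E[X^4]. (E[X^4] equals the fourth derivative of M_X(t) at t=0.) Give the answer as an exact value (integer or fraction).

M_X(t) = 4/(5*(1 - e^(t)/5))
M^(4)(t) = (-4*e^(4*t) - 220*e^(3*t) - 1100*e^(2*t) - 500*e^(t))/(e^(5*t) - 25*e^(4*t) + 250*e^(3*t) - 1250*e^(2*t) + 3125*e^(t) - 3125)

E[X^4] = M^(4)(0) = 57/32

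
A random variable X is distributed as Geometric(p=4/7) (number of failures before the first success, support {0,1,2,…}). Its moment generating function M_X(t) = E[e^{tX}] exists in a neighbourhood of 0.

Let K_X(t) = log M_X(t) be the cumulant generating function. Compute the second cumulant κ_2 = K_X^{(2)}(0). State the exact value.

M_X(t) = 4/(7*(1 - 3*e^(t)/7))
K_X(t) = log M_X(t) = -log(1 - 3*e^(t)/7) - log(7) + 2*log(2)
K^(2)(t) = 21*e^(t)/(9*e^(2*t) - 42*e^(t) + 49)

κ_2 = K^(2)(0) = 21/16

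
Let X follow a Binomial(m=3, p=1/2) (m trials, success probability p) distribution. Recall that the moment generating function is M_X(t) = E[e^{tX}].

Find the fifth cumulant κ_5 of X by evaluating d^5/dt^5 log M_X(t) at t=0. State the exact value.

M_X(t) = (e^(t)/2 + 1/2)^3
K_X(t) = log M_X(t) = 3*log(e^(t)/2 + 1/2)
D^5[K](t) = (-3*e^(4*t) + 33*e^(3*t) - 33*e^(2*t) + 3*e^(t))/(e^(5*t) + 5*e^(4*t) + 10*e^(3*t) + 10*e^(2*t) + 5*e^(t) + 1)

κ_5 = D^5[K](0) = 0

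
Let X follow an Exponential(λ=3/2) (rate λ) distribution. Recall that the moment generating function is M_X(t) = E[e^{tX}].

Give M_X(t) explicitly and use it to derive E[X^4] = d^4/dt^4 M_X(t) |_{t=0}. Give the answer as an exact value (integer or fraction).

M_X(t) = 3/(2*(3/2 - t))
dM/dt = 6/(4*t^2 - 12*t + 9)
d^2M/dt^2 = -24/(8*t^3 - 36*t^2 + 54*t - 27)
d^3M/dt^3 = 144/(16*t^4 - 96*t^3 + 216*t^2 - 216*t + 81)
d^4M/dt^4 = -1152/(32*t^5 - 240*t^4 + 720*t^3 - 1080*t^2 + 810*t - 243)

E[X^4] = d^4M/dt^4 |_{t=0} = 128/27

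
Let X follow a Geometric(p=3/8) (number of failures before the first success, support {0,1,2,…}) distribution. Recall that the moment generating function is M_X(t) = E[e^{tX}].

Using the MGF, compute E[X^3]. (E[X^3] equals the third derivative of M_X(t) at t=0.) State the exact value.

M_X(t) = 3/(8*(1 - 5*e^(t)/8))
D^3[M](t) = (375*e^(3*t) + 2400*e^(2*t) + 960*e^(t))/(625*e^(4*t) - 4000*e^(3*t) + 9600*e^(2*t) - 10240*e^(t) + 4096)

E[X^3] = D^3[M](0) = 415/9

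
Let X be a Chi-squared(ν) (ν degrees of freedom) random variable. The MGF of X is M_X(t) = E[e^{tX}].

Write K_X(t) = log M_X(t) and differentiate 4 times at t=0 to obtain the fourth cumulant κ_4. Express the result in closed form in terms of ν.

κ_4 = K′′′′(0) = 48*ν

M_X(t) = (1 - 2*t)^(-ν/2)
K_X(t) = log M_X(t) = -ν*log(1 - 2*t)/2
K′(t) = -ν/(2*t - 1)
K′′(t) = 2*ν/(4*t^2 - 4*t + 1)
K′′′(t) = -8*ν/(8*t^3 - 12*t^2 + 6*t - 1)
K′′′′(t) = 48*ν/(16*t^4 - 32*t^3 + 24*t^2 - 8*t + 1)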